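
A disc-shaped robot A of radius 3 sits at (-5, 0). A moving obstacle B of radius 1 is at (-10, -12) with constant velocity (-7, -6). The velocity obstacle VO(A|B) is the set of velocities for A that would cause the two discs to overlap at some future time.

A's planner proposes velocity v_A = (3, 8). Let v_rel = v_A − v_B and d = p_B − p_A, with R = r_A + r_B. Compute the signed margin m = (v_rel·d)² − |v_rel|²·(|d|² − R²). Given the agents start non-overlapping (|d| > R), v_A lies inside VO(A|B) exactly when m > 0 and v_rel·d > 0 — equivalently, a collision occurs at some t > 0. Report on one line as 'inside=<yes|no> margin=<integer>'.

d = (-5, -12),  |d|² = 169;  R = 3+1 = 4,  c = 169−4² = 153
v_rel = (10, 14),  |v_rel|² = 296;  v_rel·d = (10)·(-5) + (14)·(-12) = -218
296·t² + 436·t + 153 = 0  ⇒  m = (-218)² − 296·153 = 2236
m = 2236 > 0,  v_rel·d = -218 < 0  ⇒  outside

inside=no margin=2236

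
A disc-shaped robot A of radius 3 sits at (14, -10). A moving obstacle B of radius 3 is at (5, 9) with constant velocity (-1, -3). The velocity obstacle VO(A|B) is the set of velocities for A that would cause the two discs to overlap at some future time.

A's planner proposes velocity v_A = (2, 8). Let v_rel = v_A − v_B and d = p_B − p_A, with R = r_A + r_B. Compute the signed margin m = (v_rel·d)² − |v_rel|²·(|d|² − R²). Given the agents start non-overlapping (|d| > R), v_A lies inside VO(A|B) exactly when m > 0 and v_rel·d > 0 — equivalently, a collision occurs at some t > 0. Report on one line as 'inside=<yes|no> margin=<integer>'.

d = (-9, 19),  |d|² = 442;  R = 3+3 = 6,  c = 442−6² = 406
v_rel = (3, 11),  |v_rel|² = 130;  v_rel·d = (3)·(-9) + (11)·(19) = 182
130·t² − 364·t + 406 = 0  ⇒  m = 182² − 130·406 = -19656
m = -19656 < 0,  v_rel·d = 182 > 0  ⇒  outside

inside=no margin=-19656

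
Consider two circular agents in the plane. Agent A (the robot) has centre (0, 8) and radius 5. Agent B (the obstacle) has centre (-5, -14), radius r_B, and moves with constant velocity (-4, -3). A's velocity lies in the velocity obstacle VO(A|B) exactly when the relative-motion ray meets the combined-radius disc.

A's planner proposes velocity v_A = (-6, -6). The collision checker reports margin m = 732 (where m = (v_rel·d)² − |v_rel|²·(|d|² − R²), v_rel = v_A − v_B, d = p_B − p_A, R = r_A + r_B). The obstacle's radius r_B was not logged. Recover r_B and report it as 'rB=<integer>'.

m = 732
d = (-5, -22);  v_rel = (-2, -3),  |v_rel|² = 13
v_rel×d = (-2)·(-22) − (-3)·(-5) = 29
since m = R²·13 − 29²:  R² = (841 + 732) / 13 = 121
R = √121 = 11  ⇒  r_B = 11 − 5 = 6

rB=6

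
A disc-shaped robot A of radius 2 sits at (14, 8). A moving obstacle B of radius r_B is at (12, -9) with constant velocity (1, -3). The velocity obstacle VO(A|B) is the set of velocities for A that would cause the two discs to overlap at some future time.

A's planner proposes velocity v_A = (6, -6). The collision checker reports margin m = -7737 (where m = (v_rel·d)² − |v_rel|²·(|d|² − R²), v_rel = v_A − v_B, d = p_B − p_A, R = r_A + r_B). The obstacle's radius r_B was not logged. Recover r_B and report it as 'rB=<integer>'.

m = -7737
d = (-2, -17);  v_rel = (5, -3),  |v_rel|² = 34
v_rel×d = (5)·(-17) − (-3)·(-2) = -91
since m = R²·34 − (-91)²:  R² = (8281 + -7737) / 34 = 16
R = √16 = 4  ⇒  r_B = 4 − 2 = 2

rB=2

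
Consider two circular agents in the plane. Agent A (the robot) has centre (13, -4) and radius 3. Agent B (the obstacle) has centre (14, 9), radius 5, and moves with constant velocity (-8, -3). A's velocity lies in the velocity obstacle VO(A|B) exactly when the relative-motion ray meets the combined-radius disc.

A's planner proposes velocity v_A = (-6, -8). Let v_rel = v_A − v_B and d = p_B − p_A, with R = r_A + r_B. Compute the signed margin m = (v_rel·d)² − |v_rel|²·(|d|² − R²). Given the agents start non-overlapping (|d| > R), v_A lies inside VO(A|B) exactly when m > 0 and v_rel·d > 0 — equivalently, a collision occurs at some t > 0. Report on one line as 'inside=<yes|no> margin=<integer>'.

d = (1, 13),  |d|² = 170;  R = 3+5 = 8,  c = 170−8² = 106
v_rel = (2, -5),  |v_rel|² = 29;  v_rel·d = (2)·(1) + (-5)·(13) = -63
29·t² + 126·t + 106 = 0  ⇒  m = (-63)² − 29·106 = 895
m = 895 > 0,  v_rel·d = -63 < 0  ⇒  outside

inside=no margin=895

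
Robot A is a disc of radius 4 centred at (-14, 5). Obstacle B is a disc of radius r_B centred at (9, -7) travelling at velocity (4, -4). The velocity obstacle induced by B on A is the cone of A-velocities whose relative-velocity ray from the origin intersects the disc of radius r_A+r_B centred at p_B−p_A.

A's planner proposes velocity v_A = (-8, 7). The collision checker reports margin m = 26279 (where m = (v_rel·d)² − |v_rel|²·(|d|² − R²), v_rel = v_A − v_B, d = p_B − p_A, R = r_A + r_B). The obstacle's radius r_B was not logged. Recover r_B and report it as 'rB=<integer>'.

m = 26279
d = (23, -12);  v_rel = (-12, 11),  |v_rel|² = 265
v_rel×d = (-12)·(-12) − (11)·(23) = -109
since m = R²·265 − (-109)²:  R² = (11881 + 26279) / 265 = 144
R = √144 = 12  ⇒  r_B = 12 − 4 = 8

rB=8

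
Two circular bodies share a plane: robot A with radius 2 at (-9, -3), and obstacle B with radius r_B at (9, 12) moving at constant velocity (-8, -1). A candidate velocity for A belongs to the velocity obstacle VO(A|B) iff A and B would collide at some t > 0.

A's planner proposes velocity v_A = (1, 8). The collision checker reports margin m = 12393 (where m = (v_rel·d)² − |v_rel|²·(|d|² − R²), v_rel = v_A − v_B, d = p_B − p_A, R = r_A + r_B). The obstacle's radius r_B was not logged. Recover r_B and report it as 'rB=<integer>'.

m = 12393
d = (18, 15);  v_rel = (9, 9),  |v_rel|² = 162
v_rel×d = (9)·(15) − (9)·(18) = -27
since m = R²·162 − (-27)²:  R² = (729 + 12393) / 162 = 81
R = √81 = 9  ⇒  r_B = 9 − 2 = 7

rB=7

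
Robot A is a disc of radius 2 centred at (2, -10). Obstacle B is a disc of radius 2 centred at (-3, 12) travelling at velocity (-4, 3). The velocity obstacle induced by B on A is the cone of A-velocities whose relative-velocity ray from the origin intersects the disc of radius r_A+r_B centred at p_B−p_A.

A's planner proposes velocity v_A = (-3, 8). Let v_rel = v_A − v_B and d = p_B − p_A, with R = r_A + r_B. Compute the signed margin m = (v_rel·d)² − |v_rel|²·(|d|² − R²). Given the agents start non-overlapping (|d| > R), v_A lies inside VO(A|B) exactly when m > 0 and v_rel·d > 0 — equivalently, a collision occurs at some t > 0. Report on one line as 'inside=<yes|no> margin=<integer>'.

d = (-5, 22),  |d|² = 509;  R = 2+2 = 4,  c = 509−4² = 493
v_rel = (1, 5),  |v_rel|² = 26;  v_rel·d = (1)·(-5) + (5)·(22) = 105
26·t² − 210·t + 493 = 0  ⇒  m = 105² − 26·493 = -1793
m = -1793 < 0,  v_rel·d = 105 > 0  ⇒  outside

inside=no margin=-1793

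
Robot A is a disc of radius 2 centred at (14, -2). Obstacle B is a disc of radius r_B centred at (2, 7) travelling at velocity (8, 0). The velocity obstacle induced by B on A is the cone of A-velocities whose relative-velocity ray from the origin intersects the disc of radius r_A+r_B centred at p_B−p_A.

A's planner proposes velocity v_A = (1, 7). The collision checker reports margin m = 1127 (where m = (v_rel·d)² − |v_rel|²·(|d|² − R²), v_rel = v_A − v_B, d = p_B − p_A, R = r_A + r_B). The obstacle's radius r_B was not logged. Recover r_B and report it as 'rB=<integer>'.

m = 1127
d = (-12, 9);  v_rel = (-7, 7),  |v_rel|² = 98
v_rel×d = (-7)·(9) − (7)·(-12) = 21
since m = R²·98 − 21²:  R² = (441 + 1127) / 98 = 16
R = √16 = 4  ⇒  r_B = 4 − 2 = 2

rB=2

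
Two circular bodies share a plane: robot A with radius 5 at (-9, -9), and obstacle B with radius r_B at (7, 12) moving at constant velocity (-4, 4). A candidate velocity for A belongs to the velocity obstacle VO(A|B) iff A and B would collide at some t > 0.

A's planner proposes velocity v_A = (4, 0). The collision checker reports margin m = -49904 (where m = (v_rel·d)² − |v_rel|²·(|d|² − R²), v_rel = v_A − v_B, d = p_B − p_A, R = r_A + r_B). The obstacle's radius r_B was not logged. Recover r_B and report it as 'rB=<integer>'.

m = -49904
d = (16, 21);  v_rel = (8, -4),  |v_rel|² = 80
v_rel×d = (8)·(21) − (-4)·(16) = 232
since m = R²·80 − 232²:  R² = (53824 + -49904) / 80 = 49
R = √49 = 7  ⇒  r_B = 7 − 5 = 2

rB=2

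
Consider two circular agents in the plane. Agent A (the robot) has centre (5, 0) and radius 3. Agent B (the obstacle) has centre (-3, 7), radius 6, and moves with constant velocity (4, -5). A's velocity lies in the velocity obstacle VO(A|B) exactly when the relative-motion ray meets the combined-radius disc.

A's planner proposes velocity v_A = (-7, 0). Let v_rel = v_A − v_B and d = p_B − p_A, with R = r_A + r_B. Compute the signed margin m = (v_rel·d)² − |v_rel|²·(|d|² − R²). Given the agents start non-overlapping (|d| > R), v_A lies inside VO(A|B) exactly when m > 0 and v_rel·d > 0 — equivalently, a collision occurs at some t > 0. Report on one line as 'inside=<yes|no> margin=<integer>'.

d = (-8, 7),  |d|² = 113;  R = 3+6 = 9,  c = 113−9² = 32
v_rel = (-11, 5),  |v_rel|² = 146;  v_rel·d = (-11)·(-8) + (5)·(7) = 123
146·t² − 246·t + 32 = 0  ⇒  m = 123² − 146·32 = 10457
m = 10457 > 0,  v_rel·d = 123 > 0  ⇒  inside

inside=yes margin=10457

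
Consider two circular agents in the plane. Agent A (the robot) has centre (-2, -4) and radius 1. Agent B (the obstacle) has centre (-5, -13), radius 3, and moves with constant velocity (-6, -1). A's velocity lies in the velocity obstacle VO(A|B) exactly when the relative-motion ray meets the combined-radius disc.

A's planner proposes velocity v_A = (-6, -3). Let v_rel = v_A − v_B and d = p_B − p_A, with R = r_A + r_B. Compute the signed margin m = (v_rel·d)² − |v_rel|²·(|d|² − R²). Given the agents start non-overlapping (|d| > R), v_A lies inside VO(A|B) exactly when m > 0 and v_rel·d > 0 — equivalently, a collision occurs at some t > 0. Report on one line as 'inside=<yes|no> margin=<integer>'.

d = (-3, -9),  |d|² = 90;  R = 1+3 = 4,  c = 90−4² = 74
v_rel = (0, -2),  |v_rel|² = 4;  v_rel·d = (0)·(-3) + (-2)·(-9) = 18
4·t² − 36·t + 74 = 0  ⇒  m = 18² − 4·74 = 28
m = 28 > 0,  v_rel·d = 18 > 0  ⇒  inside

inside=yes margin=28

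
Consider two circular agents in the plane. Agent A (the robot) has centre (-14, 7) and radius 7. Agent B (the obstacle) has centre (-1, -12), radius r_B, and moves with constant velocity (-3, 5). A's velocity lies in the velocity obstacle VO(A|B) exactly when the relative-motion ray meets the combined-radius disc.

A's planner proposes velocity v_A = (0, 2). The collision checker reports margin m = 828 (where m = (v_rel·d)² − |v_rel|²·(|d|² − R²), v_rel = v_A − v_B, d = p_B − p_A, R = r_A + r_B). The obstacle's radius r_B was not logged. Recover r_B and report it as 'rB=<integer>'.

m = 828
d = (13, -19);  v_rel = (3, -3),  |v_rel|² = 18
v_rel×d = (3)·(-19) − (-3)·(13) = -18
since m = R²·18 − (-18)²:  R² = (324 + 828) / 18 = 64
R = √64 = 8  ⇒  r_B = 8 − 7 = 1

rB=1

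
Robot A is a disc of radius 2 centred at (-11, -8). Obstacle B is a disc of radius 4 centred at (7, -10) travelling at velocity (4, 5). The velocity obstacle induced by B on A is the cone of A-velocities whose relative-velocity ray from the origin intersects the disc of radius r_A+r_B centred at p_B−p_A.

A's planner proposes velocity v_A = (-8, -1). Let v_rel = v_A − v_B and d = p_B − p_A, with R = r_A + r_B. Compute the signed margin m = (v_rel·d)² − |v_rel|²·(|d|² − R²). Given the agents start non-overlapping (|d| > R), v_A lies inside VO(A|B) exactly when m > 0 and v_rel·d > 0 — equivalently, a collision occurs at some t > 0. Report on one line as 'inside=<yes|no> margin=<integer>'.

d = (18, -2),  |d|² = 328;  R = 2+4 = 6,  c = 328−6² = 292
v_rel = (-12, -6),  |v_rel|² = 180;  v_rel·d = (-12)·(18) + (-6)·(-2) = -204
180·t² + 408·t + 292 = 0  ⇒  m = (-204)² − 180·292 = -10944
m = -10944 < 0,  v_rel·d = -204 < 0  ⇒  outside

inside=no margin=-10944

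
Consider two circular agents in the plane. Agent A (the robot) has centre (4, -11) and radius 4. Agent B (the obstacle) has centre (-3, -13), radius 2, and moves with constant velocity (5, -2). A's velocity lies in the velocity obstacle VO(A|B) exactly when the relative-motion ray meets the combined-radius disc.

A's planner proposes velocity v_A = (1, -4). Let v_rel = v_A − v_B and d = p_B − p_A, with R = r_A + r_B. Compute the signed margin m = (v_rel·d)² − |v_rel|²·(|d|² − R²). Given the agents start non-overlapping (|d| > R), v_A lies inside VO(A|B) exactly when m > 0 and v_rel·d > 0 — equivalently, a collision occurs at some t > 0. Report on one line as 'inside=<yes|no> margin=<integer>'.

d = (-7, -2),  |d|² = 53;  R = 4+2 = 6,  c = 53−6² = 17
v_rel = (-4, -2),  |v_rel|² = 20;  v_rel·d = (-4)·(-7) + (-2)·(-2) = 32
20·t² − 64·t + 17 = 0  ⇒  m = 32² − 20·17 = 684
m = 684 > 0,  v_rel·d = 32 > 0  ⇒  inside

inside=yes margin=684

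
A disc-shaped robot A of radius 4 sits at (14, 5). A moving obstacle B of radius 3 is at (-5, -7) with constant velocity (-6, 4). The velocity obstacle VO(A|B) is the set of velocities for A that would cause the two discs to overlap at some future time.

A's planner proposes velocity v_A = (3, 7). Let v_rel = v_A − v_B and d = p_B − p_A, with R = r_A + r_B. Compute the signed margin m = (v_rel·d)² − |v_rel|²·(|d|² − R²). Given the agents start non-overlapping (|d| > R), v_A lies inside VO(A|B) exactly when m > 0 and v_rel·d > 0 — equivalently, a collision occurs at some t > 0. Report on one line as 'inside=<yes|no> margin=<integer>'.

d = (-19, -12),  |d|² = 505;  R = 4+3 = 7,  c = 505−7² = 456
v_rel = (9, 3),  |v_rel|² = 90;  v_rel·d = (9)·(-19) + (3)·(-12) = -207
90·t² + 414·t + 456 = 0  ⇒  m = (-207)² − 90·456 = 1809
m = 1809 > 0,  v_rel·d = -207 < 0  ⇒  outside

inside=no margin=1809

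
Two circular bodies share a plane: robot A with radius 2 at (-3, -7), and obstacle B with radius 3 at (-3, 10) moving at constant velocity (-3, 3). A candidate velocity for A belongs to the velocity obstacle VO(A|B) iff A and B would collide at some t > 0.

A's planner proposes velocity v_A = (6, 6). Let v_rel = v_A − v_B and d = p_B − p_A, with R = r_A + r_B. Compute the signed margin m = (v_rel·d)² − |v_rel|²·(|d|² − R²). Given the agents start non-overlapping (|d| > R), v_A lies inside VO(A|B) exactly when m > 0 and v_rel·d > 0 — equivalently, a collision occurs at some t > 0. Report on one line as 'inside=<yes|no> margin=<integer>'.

d = (0, 17),  |d|² = 289;  R = 2+3 = 5,  c = 289−5² = 264
v_rel = (9, 3),  |v_rel|² = 90;  v_rel·d = (9)·(0) + (3)·(17) = 51
90·t² − 102·t + 264 = 0  ⇒  m = 51² − 90·264 = -21159
m = -21159 < 0,  v_rel·d = 51 > 0  ⇒  outside

inside=no margin=-21159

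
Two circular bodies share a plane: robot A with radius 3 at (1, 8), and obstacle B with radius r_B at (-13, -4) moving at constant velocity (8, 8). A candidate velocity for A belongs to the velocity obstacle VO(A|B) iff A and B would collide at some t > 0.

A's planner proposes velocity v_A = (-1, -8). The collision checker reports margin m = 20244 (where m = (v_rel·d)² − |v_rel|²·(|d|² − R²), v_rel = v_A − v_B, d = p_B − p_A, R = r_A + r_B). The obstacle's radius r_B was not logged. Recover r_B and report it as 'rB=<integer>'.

m = 20244
d = (-14, -12);  v_rel = (-9, -16),  |v_rel|² = 337
v_rel×d = (-9)·(-12) − (-16)·(-14) = -116
since m = R²·337 − (-116)²:  R² = (13456 + 20244) / 337 = 100
R = √100 = 10  ⇒  r_B = 10 − 3 = 7

rB=7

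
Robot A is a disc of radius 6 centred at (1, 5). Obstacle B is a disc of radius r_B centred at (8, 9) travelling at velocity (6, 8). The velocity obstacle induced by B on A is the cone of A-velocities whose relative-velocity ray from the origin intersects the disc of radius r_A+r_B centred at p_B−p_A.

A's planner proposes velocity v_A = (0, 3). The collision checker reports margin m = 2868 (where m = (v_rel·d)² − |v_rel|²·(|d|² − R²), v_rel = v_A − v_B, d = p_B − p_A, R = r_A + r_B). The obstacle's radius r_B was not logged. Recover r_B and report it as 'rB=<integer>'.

m = 2868
d = (7, 4);  v_rel = (-6, -5),  |v_rel|² = 61
v_rel×d = (-6)·(4) − (-5)·(7) = 11
since m = R²·61 − 11²:  R² = (121 + 2868) / 61 = 49
R = √49 = 7  ⇒  r_B = 7 − 6 = 1

rB=1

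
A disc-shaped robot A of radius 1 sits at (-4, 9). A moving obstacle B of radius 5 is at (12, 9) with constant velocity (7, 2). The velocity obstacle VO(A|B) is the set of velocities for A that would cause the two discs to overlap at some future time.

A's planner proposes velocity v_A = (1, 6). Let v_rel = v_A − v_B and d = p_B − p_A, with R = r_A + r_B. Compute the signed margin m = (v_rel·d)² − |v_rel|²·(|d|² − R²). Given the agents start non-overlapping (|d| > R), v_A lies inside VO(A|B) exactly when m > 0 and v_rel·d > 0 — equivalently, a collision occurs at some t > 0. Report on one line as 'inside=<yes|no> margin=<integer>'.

d = (16, 0),  |d|² = 256;  R = 1+5 = 6,  c = 256−6² = 220
v_rel = (-6, 4),  |v_rel|² = 52;  v_rel·d = (-6)·(16) + (4)·(0) = -96
52·t² + 192·t + 220 = 0  ⇒  m = (-96)² − 52·220 = -2224
m = -2224 < 0,  v_rel·d = -96 < 0  ⇒  outside

inside=no margin=-2224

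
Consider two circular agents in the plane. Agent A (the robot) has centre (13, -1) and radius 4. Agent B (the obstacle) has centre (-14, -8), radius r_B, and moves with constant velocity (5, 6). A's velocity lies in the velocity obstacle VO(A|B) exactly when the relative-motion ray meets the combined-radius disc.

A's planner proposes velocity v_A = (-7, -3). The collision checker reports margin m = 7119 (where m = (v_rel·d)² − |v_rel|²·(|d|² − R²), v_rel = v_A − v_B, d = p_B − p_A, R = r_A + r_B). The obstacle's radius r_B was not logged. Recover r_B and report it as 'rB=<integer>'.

m = 7119
d = (-27, -7);  v_rel = (-12, -9),  |v_rel|² = 225
v_rel×d = (-12)·(-7) − (-9)·(-27) = -159
since m = R²·225 − (-159)²:  R² = (25281 + 7119) / 225 = 144
R = √144 = 12  ⇒  r_B = 12 − 4 = 8

rB=8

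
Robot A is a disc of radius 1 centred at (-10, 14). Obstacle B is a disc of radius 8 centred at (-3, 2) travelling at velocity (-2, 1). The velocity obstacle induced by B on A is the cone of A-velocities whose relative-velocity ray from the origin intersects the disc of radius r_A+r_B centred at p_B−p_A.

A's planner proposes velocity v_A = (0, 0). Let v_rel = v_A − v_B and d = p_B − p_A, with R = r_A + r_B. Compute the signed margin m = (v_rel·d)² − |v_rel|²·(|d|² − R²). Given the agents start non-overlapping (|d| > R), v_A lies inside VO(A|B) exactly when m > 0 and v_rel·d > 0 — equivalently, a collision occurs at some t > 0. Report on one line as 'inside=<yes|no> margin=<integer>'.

d = (7, -12),  |d|² = 193;  R = 1+8 = 9,  c = 193−9² = 112
v_rel = (2, -1),  |v_rel|² = 5;  v_rel·d = (2)·(7) + (-1)·(-12) = 26
5·t² − 52·t + 112 = 0  ⇒  m = 26² − 5·112 = 116
m = 116 > 0,  v_rel·d = 26 > 0  ⇒  inside

inside=yes margin=116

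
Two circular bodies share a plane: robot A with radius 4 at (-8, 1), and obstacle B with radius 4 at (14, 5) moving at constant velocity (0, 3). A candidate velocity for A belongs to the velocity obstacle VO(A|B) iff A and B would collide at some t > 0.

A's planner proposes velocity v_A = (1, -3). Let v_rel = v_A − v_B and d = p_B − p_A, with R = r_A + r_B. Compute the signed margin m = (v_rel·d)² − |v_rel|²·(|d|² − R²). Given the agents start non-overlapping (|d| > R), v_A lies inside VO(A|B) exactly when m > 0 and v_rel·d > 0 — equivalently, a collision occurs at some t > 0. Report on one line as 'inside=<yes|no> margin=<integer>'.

d = (22, 4),  |d|² = 500;  R = 4+4 = 8,  c = 500−8² = 436
v_rel = (1, -6),  |v_rel|² = 37;  v_rel·d = (1)·(22) + (-6)·(4) = -2
37·t² + 4·t + 436 = 0  ⇒  m = (-2)² − 37·436 = -16128
m = -16128 < 0,  v_rel·d = -2 < 0  ⇒  outside

inside=no margin=-16128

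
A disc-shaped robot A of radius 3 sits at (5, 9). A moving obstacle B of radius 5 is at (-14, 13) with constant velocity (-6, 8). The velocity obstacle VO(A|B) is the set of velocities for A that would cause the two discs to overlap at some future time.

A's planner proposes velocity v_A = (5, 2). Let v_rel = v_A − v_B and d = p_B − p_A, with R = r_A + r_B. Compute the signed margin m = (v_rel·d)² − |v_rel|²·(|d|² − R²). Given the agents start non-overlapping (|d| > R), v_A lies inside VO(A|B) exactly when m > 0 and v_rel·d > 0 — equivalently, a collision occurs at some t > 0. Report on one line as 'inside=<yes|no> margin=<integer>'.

d = (-19, 4),  |d|² = 377;  R = 3+5 = 8,  c = 377−8² = 313
v_rel = (11, -6),  |v_rel|² = 157;  v_rel·d = (11)·(-19) + (-6)·(4) = -233
157·t² + 466·t + 313 = 0  ⇒  m = (-233)² − 157·313 = 5148
m = 5148 > 0,  v_rel·d = -233 < 0  ⇒  outside

inside=no margin=5148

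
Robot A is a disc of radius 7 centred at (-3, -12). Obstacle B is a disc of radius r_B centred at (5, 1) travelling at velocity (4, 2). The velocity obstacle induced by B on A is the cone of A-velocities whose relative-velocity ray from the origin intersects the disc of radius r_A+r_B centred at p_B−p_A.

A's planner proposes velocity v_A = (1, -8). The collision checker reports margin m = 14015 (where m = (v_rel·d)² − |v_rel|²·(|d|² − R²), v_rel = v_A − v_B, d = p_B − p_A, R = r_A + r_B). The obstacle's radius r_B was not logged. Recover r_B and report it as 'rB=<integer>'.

m = 14015
d = (8, 13);  v_rel = (-3, -10),  |v_rel|² = 109
v_rel×d = (-3)·(13) − (-10)·(8) = 41
since m = R²·109 − 41²:  R² = (1681 + 14015) / 109 = 144
R = √144 = 12  ⇒  r_B = 12 − 7 = 5

rB=5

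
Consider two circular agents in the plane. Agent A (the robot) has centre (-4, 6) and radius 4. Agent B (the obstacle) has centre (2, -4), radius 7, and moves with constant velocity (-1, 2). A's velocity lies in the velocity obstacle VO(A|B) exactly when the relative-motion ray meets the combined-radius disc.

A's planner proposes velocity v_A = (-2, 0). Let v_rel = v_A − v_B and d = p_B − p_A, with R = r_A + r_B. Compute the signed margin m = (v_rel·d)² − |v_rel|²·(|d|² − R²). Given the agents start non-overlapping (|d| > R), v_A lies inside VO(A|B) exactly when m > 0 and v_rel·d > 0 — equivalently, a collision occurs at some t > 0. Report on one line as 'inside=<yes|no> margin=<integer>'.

d = (6, -10),  |d|² = 136;  R = 4+7 = 11,  c = 136−11² = 15
v_rel = (-1, -2),  |v_rel|² = 5;  v_rel·d = (-1)·(6) + (-2)·(-10) = 14
5·t² − 28·t + 15 = 0  ⇒  m = 14² − 5·15 = 121
m = 121 > 0,  v_rel·d = 14 > 0  ⇒  inside

inside=yes margin=121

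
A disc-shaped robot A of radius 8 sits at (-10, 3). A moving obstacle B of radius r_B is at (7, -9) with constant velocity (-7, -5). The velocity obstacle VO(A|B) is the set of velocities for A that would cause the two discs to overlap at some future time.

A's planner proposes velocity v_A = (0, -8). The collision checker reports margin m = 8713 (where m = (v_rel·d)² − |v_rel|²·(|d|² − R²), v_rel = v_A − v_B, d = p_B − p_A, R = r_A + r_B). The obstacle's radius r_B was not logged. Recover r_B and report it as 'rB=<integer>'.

m = 8713
d = (17, -12);  v_rel = (7, -3),  |v_rel|² = 58
v_rel×d = (7)·(-12) − (-3)·(17) = -33
since m = R²·58 − (-33)²:  R² = (1089 + 8713) / 58 = 169
R = √169 = 13  ⇒  r_B = 13 − 8 = 5

rB=5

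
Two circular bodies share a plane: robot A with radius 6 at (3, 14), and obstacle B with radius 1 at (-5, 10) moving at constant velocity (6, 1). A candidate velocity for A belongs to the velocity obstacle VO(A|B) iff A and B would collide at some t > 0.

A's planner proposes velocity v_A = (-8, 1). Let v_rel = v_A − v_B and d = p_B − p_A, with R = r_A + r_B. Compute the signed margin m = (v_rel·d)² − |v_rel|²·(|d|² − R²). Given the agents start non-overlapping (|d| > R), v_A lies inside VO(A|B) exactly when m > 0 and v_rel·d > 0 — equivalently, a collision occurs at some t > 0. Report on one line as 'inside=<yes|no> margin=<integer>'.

d = (-8, -4),  |d|² = 80;  R = 6+1 = 7,  c = 80−7² = 31
v_rel = (-14, 0),  |v_rel|² = 196;  v_rel·d = (-14)·(-8) + (0)·(-4) = 112
196·t² − 224·t + 31 = 0  ⇒  m = 112² − 196·31 = 6468
m = 6468 > 0,  v_rel·d = 112 > 0  ⇒  inside

inside=yes margin=6468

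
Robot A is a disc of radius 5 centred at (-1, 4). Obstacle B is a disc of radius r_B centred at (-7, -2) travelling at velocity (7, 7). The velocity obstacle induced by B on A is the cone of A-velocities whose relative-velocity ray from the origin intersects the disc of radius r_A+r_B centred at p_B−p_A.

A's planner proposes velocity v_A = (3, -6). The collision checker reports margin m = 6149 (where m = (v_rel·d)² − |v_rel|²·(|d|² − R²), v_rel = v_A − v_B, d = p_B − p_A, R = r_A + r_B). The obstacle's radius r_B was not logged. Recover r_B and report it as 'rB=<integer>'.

m = 6149
d = (-6, -6);  v_rel = (-4, -13),  |v_rel|² = 185
v_rel×d = (-4)·(-6) − (-13)·(-6) = -54
since m = R²·185 − (-54)²:  R² = (2916 + 6149) / 185 = 49
R = √49 = 7  ⇒  r_B = 7 − 5 = 2

rB=2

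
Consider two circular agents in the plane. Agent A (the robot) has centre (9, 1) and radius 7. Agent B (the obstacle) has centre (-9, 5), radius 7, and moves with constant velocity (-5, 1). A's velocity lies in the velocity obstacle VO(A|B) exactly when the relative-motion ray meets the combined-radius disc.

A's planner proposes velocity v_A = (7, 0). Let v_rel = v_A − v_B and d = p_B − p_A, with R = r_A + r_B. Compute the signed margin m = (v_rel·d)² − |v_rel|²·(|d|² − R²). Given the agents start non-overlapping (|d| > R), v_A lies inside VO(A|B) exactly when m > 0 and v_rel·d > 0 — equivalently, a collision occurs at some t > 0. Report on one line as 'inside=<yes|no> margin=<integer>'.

d = (-18, 4),  |d|² = 340;  R = 7+7 = 14,  c = 340−14² = 144
v_rel = (12, -1),  |v_rel|² = 145;  v_rel·d = (12)·(-18) + (-1)·(4) = -220
145·t² + 440·t + 144 = 0  ⇒  m = (-220)² − 145·144 = 27520
m = 27520 > 0,  v_rel·d = -220 < 0  ⇒  outside

inside=no margin=27520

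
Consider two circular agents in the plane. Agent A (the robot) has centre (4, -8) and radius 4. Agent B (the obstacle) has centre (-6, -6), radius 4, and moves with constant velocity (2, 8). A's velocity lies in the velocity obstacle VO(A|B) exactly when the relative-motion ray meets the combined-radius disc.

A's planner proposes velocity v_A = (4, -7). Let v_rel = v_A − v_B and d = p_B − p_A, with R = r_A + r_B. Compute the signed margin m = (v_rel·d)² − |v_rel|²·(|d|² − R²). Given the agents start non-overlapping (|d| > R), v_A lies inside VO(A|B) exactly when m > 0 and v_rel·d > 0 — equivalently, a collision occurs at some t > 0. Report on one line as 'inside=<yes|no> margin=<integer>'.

d = (-10, 2),  |d|² = 104;  R = 4+4 = 8,  c = 104−8² = 40
v_rel = (2, -15),  |v_rel|² = 229;  v_rel·d = (2)·(-10) + (-15)·(2) = -50
229·t² + 100·t + 40 = 0  ⇒  m = (-50)² − 229·40 = -6660
m = -6660 < 0,  v_rel·d = -50 < 0  ⇒  outside

inside=no margin=-6660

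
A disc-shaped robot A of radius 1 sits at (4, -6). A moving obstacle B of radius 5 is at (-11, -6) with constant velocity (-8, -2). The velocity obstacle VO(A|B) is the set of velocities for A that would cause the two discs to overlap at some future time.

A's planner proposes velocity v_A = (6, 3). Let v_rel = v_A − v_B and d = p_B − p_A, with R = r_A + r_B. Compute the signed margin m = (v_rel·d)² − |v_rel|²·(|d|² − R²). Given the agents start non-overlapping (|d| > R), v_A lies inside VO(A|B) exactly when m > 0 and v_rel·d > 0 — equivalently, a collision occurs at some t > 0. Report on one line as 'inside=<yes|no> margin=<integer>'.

d = (-15, 0),  |d|² = 225;  R = 1+5 = 6,  c = 225−6² = 189
v_rel = (14, 5),  |v_rel|² = 221;  v_rel·d = (14)·(-15) + (5)·(0) = -210
221·t² + 420·t + 189 = 0  ⇒  m = (-210)² − 221·189 = 2331
m = 2331 > 0,  v_rel·d = -210 < 0  ⇒  outside

inside=no margin=2331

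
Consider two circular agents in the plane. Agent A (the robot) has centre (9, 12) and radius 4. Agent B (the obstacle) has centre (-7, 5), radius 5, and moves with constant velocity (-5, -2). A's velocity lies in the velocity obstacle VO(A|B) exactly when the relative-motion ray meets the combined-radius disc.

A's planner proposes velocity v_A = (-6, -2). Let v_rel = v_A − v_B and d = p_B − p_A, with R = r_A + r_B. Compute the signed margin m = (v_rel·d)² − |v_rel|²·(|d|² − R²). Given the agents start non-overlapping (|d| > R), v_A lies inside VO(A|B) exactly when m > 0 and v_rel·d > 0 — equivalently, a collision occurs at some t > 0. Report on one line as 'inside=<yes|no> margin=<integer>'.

d = (-16, -7),  |d|² = 305;  R = 4+5 = 9,  c = 305−9² = 224
v_rel = (-1, 0),  |v_rel|² = 1;  v_rel·d = (-1)·(-16) + (0)·(-7) = 16
1·t² − 32·t + 224 = 0  ⇒  m = 16² − 1·224 = 32
m = 32 > 0,  v_rel·d = 16 > 0  ⇒  inside

inside=yes margin=32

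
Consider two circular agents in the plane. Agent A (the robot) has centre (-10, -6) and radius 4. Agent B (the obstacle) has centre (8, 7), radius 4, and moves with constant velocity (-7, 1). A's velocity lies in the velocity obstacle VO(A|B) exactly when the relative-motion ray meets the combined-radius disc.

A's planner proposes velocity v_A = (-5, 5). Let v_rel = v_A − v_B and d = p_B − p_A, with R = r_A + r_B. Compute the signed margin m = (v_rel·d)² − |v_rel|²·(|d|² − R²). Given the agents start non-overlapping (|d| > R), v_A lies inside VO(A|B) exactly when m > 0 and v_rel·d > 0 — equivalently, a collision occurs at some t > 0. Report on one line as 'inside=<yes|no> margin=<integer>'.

d = (18, 13),  |d|² = 493;  R = 4+4 = 8,  c = 493−8² = 429
v_rel = (2, 4),  |v_rel|² = 20;  v_rel·d = (2)·(18) + (4)·(13) = 88
20·t² − 176·t + 429 = 0  ⇒  m = 88² − 20·429 = -836
m = -836 < 0,  v_rel·d = 88 > 0  ⇒  outside

inside=no margin=-836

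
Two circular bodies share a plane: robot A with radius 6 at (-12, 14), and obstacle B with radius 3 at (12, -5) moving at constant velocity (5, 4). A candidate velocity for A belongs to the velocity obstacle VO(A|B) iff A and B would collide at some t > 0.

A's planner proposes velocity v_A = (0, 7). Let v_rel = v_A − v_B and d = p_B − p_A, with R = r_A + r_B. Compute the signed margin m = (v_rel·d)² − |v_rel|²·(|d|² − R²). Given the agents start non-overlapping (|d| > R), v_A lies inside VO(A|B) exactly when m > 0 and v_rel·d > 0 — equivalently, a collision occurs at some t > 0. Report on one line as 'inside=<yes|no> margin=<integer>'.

d = (24, -19),  |d|² = 937;  R = 6+3 = 9,  c = 937−9² = 856
v_rel = (-5, 3),  |v_rel|² = 34;  v_rel·d = (-5)·(24) + (3)·(-19) = -177
34·t² + 354·t + 856 = 0  ⇒  m = (-177)² − 34·856 = 2225
m = 2225 > 0,  v_rel·d = -177 < 0  ⇒  outside

inside=no margin=2225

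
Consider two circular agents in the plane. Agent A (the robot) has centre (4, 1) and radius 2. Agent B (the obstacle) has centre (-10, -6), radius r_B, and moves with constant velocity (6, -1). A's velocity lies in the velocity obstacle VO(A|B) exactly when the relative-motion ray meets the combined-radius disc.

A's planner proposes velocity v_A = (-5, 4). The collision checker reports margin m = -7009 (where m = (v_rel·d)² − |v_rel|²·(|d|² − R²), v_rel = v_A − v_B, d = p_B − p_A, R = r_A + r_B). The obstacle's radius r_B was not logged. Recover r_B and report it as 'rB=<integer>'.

m = -7009
d = (-14, -7);  v_rel = (-11, 5),  |v_rel|² = 146
v_rel×d = (-11)·(-7) − (5)·(-14) = 147
since m = R²·146 − 147²:  R² = (21609 + -7009) / 146 = 100
R = √100 = 10  ⇒  r_B = 10 − 2 = 8

rB=8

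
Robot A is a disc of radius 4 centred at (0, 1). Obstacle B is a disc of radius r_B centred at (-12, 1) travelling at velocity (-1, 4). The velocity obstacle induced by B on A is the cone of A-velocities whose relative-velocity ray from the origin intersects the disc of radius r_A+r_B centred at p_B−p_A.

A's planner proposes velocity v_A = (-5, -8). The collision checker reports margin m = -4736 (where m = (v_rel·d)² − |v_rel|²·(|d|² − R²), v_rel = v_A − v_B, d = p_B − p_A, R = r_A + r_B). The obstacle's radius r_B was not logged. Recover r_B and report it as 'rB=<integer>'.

m = -4736
d = (-12, 0);  v_rel = (-4, -12),  |v_rel|² = 160
v_rel×d = (-4)·(0) − (-12)·(-12) = -144
since m = R²·160 − (-144)²:  R² = (20736 + -4736) / 160 = 100
R = √100 = 10  ⇒  r_B = 10 − 4 = 6

rB=6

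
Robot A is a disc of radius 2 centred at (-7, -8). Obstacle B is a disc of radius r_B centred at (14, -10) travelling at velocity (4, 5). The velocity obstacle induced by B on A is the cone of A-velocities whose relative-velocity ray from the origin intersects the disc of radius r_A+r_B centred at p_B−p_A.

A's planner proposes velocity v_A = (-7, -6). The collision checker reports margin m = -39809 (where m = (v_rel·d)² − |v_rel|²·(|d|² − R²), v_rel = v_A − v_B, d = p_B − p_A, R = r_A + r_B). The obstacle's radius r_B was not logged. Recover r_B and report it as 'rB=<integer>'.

m = -39809
d = (21, -2);  v_rel = (-11, -11),  |v_rel|² = 242
v_rel×d = (-11)·(-2) − (-11)·(21) = 253
since m = R²·242 − 253²:  R² = (64009 + -39809) / 242 = 100
R = √100 = 10  ⇒  r_B = 10 − 2 = 8

rB=8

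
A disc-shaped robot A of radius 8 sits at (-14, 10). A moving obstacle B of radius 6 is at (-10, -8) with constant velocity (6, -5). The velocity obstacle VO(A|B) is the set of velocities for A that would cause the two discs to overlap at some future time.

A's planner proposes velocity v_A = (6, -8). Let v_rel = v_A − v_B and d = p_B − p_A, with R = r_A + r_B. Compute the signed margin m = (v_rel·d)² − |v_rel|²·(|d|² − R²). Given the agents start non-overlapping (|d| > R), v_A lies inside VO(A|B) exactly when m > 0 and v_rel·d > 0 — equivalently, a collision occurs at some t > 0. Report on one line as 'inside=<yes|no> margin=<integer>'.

d = (4, -18),  |d|² = 340;  R = 8+6 = 14,  c = 340−14² = 144
v_rel = (0, -3),  |v_rel|² = 9;  v_rel·d = (0)·(4) + (-3)·(-18) = 54
9·t² − 108·t + 144 = 0  ⇒  m = 54² − 9·144 = 1620
m = 1620 > 0,  v_rel·d = 54 > 0  ⇒  inside

inside=yes margin=1620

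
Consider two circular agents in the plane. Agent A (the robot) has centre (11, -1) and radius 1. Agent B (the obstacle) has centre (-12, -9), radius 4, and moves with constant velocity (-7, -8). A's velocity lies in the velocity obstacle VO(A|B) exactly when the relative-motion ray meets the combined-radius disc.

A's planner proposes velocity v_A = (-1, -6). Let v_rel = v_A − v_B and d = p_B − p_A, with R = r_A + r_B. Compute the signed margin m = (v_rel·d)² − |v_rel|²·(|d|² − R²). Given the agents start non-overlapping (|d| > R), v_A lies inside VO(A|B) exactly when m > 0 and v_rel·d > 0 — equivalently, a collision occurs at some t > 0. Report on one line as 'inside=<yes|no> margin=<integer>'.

d = (-23, -8),  |d|² = 593;  R = 1+4 = 5,  c = 593−5² = 568
v_rel = (6, 2),  |v_rel|² = 40;  v_rel·d = (6)·(-23) + (2)·(-8) = -154
40·t² + 308·t + 568 = 0  ⇒  m = (-154)² − 40·568 = 996
m = 996 > 0,  v_rel·d = -154 < 0  ⇒  outside

inside=no margin=996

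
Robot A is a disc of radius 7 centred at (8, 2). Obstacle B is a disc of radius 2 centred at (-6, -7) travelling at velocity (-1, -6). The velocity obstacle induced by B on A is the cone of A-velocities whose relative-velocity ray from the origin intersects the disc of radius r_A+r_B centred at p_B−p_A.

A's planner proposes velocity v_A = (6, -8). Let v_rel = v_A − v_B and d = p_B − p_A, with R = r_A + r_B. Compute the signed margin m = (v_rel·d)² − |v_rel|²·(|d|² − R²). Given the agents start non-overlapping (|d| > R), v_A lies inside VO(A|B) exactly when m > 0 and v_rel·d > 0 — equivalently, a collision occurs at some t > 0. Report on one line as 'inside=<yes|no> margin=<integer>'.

d = (-14, -9),  |d|² = 277;  R = 7+2 = 9,  c = 277−9² = 196
v_rel = (7, -2),  |v_rel|² = 53;  v_rel·d = (7)·(-14) + (-2)·(-9) = -80
53·t² + 160·t + 196 = 0  ⇒  m = (-80)² − 53·196 = -3988
m = -3988 < 0,  v_rel·d = -80 < 0  ⇒  outside

inside=no margin=-3988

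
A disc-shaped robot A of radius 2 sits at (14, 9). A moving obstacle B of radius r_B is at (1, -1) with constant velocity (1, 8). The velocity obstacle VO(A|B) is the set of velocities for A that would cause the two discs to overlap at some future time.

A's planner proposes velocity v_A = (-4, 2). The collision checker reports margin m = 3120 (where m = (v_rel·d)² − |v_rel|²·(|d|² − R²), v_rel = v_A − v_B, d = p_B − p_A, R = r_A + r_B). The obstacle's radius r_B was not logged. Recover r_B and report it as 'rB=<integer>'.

m = 3120
d = (-13, -10);  v_rel = (-5, -6),  |v_rel|² = 61
v_rel×d = (-5)·(-10) − (-6)·(-13) = -28
since m = R²·61 − (-28)²:  R² = (784 + 3120) / 61 = 64
R = √64 = 8  ⇒  r_B = 8 − 2 = 6

rB=6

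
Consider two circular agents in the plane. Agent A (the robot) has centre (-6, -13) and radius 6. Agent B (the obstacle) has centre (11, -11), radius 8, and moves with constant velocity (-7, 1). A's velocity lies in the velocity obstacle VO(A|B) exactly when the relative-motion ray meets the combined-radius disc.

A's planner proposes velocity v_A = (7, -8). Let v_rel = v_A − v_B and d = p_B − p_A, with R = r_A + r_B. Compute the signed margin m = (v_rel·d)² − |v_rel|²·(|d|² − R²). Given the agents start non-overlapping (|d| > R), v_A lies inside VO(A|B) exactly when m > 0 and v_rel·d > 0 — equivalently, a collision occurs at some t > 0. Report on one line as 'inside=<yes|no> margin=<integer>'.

d = (17, 2),  |d|² = 293;  R = 6+8 = 14,  c = 293−14² = 97
v_rel = (14, -9),  |v_rel|² = 277;  v_rel·d = (14)·(17) + (-9)·(2) = 220
277·t² − 440·t + 97 = 0  ⇒  m = 220² − 277·97 = 21531
m = 21531 > 0,  v_rel·d = 220 > 0  ⇒  inside

inside=yes margin=21531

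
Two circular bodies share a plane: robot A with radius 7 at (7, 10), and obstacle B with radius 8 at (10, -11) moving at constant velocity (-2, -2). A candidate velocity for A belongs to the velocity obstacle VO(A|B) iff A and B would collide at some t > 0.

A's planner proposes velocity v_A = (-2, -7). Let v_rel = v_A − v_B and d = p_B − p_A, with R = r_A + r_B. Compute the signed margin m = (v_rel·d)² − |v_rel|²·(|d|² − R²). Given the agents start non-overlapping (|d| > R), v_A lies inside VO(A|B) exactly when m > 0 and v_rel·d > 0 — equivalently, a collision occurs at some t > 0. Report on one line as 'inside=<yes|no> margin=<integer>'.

d = (3, -21),  |d|² = 450;  R = 7+8 = 15,  c = 450−15² = 225
v_rel = (0, -5),  |v_rel|² = 25;  v_rel·d = (0)·(3) + (-5)·(-21) = 105
25·t² − 210·t + 225 = 0  ⇒  m = 105² − 25·225 = 5400
m = 5400 > 0,  v_rel·d = 105 > 0  ⇒  inside

inside=yes margin=5400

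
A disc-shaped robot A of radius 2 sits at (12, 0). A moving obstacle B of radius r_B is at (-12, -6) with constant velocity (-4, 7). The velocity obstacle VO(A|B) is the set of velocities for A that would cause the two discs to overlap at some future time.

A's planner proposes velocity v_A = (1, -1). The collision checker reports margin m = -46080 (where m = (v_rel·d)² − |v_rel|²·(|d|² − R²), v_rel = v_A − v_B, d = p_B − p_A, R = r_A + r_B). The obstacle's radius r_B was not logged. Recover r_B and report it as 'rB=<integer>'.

m = -46080
d = (-24, -6);  v_rel = (5, -8),  |v_rel|² = 89
v_rel×d = (5)·(-6) − (-8)·(-24) = -222
since m = R²·89 − (-222)²:  R² = (49284 + -46080) / 89 = 36
R = √36 = 6  ⇒  r_B = 6 − 2 = 4

rB=4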